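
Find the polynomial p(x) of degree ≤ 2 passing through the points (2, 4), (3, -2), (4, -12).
-2*x**2 + 4*x + 4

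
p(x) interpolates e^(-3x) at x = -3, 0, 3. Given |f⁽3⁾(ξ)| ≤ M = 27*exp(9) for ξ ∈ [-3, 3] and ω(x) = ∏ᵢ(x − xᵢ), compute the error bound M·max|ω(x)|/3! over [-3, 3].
27*sqrt(3)*exp(9)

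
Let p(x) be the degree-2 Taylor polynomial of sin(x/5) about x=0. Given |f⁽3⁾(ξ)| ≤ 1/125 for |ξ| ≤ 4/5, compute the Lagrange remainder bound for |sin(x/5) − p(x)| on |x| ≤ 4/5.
32/46875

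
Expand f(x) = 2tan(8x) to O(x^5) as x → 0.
16*x + 1024*x**3/3 + O(x**5)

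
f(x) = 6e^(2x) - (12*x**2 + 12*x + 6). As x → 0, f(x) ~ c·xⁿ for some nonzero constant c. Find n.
3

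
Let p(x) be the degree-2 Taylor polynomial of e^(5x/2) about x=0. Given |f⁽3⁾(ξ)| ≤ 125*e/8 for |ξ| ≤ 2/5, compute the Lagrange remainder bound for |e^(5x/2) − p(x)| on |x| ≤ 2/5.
e/6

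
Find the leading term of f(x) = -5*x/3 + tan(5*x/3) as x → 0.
125*x**3/81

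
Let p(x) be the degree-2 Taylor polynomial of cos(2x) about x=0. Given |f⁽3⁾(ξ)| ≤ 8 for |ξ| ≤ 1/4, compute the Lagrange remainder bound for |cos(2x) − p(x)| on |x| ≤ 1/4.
1/48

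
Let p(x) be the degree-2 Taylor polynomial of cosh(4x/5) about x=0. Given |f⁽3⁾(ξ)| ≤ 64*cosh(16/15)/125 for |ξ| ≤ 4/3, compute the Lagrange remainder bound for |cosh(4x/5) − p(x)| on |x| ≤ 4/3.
2048*cosh(16/15)/10125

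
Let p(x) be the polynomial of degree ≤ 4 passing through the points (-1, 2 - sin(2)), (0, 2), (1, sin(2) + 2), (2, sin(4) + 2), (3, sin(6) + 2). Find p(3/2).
15*sin(4)/32 - 5*sin(6)/128 + 87*sin(2)/128 + 2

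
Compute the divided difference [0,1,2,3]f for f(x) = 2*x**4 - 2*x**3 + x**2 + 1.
10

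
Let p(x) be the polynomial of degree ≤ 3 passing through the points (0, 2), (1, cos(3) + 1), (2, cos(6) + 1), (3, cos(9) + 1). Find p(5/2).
5*cos(9)/16 - 5*cos(3)/16 + 15*cos(6)/16 + 17/16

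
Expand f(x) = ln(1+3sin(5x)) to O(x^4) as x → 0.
15*x - 225*x**2/2 + 2125*x**3/2 + O(x**4)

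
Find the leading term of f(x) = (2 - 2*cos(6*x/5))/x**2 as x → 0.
36/25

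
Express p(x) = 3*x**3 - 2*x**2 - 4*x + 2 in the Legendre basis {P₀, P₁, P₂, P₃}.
(4/3)P₀ + (-11/5)P₁ + (-4/3)P₂ + (6/5)P₃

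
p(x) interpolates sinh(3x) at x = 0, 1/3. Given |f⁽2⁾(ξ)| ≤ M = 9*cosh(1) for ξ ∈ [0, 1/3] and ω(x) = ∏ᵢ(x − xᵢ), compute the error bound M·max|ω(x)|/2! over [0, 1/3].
cosh(1)/8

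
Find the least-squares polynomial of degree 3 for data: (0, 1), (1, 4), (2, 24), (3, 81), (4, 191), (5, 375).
1 + (8/21)x + (-15/28)x² + (37/12)x³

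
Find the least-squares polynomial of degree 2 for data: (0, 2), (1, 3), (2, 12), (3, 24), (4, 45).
68/35 + (-111/70)x + (43/14)x²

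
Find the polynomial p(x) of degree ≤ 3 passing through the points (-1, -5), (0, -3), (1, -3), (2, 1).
x**3 - x**2 - 3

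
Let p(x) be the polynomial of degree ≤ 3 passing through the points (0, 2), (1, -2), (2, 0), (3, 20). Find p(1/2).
0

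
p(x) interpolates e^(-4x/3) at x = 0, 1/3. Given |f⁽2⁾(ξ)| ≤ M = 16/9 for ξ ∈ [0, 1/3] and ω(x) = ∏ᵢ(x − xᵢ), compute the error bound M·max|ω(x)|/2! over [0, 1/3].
2/81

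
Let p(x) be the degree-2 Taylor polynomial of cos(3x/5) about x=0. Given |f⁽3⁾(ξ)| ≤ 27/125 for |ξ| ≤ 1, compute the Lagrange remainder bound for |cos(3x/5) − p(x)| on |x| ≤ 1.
9/250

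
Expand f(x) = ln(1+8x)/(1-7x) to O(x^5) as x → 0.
8*x + 24*x**2 + 1016*x**3/3 + 4040*x**4/3 + O(x**5)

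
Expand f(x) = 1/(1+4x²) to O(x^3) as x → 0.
1 - 4*x**2 + O(x**3)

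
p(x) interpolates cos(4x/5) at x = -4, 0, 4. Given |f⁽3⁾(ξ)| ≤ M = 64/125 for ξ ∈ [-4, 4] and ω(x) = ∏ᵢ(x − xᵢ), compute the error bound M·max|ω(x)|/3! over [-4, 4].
4096*sqrt(3)/3375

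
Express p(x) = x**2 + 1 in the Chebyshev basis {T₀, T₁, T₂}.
(3/2)T₀ + (1/2)T₂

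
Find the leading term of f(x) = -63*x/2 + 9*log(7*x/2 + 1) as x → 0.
-441*x**2/8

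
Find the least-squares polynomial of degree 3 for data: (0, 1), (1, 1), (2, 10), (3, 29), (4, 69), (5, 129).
62/63 + (-55/27)x + (92/63)x² + (22/27)x³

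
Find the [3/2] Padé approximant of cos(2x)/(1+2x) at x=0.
(14*x**3/3 - 7*x**2/3 - 2*x + 1)/(1 - 13*x**2/3)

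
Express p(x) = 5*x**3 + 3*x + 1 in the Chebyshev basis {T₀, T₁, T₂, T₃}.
T₀ + (27/4)T₁ + (5/4)T₃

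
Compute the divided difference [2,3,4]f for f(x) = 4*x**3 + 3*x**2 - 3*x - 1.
39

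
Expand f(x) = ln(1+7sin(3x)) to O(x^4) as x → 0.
21*x - 441*x**2/2 + 6111*x**3/2 + O(x**4)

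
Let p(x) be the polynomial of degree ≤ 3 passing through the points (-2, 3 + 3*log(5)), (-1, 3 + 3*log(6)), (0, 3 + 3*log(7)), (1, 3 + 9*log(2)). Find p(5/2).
3 + log(16388945225936291321230313138304319488*2**(3/8)*3**(5/16)*5**(7/16)*7**(9/16)/207166472332785427482736201687578125)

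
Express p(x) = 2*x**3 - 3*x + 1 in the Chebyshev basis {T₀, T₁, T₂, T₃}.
T₀ + (-3/2)T₁ + (1/2)T₃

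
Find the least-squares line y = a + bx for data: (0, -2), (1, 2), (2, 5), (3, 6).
a = -13/10, b = 27/10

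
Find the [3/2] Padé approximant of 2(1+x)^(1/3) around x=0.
(14*x**3/405 + 14*x**2/15 + 14*x/5 + 2)/(2*x**2/9 + 16*x/15 + 1)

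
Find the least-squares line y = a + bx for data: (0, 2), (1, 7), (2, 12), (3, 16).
a = 11/5, b = 47/10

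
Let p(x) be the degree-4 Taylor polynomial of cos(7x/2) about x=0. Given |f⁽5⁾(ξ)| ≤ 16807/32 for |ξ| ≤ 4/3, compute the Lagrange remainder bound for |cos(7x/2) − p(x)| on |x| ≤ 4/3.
67228/3645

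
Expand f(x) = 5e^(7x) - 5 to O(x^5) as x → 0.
35*x + 245*x**2/2 + 1715*x**3/6 + 12005*x**4/24 + O(x**5)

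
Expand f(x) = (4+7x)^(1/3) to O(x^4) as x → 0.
2**(2/3) + 7*2**(2/3)*x/12 - 49*2**(2/3)*x**2/144 + 1715*2**(2/3)*x**3/5184 + O(x**4)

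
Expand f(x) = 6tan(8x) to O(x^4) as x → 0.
48*x + 1024*x**3 + O(x**4)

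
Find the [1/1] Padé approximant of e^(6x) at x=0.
(3*x + 1)/(1 - 3*x)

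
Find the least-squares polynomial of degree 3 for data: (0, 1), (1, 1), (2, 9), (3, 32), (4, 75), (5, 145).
64/63 + (-841/378)x + (10/9)x² + (55/54)x³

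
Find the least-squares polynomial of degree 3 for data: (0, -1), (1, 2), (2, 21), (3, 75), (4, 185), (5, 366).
-8/9 + (215/378)x + (-68/63)x² + (169/54)x³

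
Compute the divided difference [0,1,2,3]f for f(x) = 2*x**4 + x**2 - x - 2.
12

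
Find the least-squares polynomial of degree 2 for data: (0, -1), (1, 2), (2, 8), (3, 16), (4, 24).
-9/7 + (104/35)x + (6/7)x²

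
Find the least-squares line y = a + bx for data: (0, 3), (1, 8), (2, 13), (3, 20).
a = 13/5, b = 28/5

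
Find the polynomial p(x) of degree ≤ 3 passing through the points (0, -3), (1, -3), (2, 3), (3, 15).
3*x**2 - 3*x - 3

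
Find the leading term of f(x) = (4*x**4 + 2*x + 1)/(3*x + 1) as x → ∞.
4*x**3/3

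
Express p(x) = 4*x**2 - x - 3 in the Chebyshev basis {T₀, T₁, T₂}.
-T₀ - T₁ + (2)T₂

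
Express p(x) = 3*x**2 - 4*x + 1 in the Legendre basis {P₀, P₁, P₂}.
(2)P₀ + (-4)P₁ + (2)P₂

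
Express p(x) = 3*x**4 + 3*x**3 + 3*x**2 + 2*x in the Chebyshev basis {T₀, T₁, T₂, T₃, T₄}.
(21/8)T₀ + (17/4)T₁ + (3)T₂ + (3/4)T₃ + (3/8)T₄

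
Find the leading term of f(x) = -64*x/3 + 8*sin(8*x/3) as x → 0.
-2048*x**3/81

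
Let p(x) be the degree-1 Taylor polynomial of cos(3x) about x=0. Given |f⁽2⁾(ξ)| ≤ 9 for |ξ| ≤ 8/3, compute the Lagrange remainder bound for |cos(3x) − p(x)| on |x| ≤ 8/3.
32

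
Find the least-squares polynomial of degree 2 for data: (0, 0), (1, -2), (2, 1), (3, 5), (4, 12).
-2/7 + (-163/70)x + (19/14)x²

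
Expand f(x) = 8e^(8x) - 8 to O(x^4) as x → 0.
64*x + 256*x**2 + 2048*x**3/3 + O(x**4)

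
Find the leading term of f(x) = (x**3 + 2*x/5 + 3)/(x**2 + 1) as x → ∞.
x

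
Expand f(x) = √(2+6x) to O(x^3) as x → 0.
sqrt(2) + 3*sqrt(2)*x/2 - 9*sqrt(2)*x**2/8 + O(x**3)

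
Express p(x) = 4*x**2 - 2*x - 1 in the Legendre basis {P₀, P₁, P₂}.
(1/3)P₀ + (-2)P₁ + (8/3)P₂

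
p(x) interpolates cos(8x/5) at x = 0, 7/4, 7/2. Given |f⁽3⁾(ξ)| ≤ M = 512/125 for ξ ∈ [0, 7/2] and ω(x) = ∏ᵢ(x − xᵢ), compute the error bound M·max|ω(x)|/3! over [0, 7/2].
2744*sqrt(3)/3375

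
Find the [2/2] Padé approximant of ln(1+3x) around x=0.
3*x*(3*x + 2)/(2*(3*x**2/2 + 3*x + 1))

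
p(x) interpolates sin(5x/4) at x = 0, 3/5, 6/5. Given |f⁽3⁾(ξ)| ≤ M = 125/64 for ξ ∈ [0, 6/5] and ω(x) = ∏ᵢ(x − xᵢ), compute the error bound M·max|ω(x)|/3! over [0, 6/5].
sqrt(3)/64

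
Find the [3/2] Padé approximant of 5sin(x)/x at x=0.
(5 - 7*x**2/12)/(x**2/20 + 1)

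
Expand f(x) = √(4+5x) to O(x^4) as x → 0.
2 + 5*x/4 - 25*x**2/64 + 125*x**3/512 + O(x**4)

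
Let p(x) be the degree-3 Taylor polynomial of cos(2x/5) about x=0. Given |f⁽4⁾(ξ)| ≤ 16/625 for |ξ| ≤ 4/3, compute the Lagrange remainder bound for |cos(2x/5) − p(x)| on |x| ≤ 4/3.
512/151875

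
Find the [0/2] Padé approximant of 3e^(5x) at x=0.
3/(25*x**2/2 - 5*x + 1)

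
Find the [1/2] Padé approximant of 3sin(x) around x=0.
3*x/(x**2/6 + 1)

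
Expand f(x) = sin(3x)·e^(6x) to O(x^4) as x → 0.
3*x + 18*x**2 + 99*x**3/2 + O(x**4)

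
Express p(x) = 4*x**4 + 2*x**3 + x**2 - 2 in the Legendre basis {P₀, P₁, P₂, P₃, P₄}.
(-13/15)P₀ + (6/5)P₁ + (62/21)P₂ + (4/5)P₃ + (32/35)P₄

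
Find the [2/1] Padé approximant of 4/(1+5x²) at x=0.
4 - 20*x**2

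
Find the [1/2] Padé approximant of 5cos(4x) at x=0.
5/(8*x**2 + 1)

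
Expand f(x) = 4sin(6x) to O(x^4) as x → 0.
24*x - 144*x**3 + O(x**4)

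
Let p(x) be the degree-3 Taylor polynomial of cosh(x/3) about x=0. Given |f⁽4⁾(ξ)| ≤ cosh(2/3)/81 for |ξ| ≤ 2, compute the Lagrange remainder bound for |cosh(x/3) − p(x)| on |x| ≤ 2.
2*cosh(2/3)/243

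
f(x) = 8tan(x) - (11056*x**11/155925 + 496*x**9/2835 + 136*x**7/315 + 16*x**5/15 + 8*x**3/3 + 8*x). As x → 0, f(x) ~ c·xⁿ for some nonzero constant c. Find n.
13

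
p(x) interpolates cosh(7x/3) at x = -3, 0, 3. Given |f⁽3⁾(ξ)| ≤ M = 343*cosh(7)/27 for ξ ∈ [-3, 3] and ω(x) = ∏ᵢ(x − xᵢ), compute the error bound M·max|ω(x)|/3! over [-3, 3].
343*sqrt(3)*cosh(7)/27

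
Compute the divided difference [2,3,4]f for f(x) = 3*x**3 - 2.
27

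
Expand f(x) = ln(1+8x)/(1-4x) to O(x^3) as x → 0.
8*x + O(x**3)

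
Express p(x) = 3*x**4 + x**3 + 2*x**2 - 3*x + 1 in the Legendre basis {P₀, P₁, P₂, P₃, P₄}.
(34/15)P₀ + (-12/5)P₁ + (64/21)P₂ + (2/5)P₃ + (24/35)P₄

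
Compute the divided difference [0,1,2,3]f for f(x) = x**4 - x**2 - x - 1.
6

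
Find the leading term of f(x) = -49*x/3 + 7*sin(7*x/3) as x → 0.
-2401*x**3/162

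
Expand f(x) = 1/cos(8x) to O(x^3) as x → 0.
1 + 32*x**2 + O(x**3)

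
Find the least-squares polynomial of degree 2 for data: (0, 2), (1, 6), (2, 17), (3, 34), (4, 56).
9/5 + (8/5)x + (3)x²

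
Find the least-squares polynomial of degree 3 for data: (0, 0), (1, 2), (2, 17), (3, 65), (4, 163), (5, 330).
1/18 + (755/756)x + (-293/126)x² + (331/108)x³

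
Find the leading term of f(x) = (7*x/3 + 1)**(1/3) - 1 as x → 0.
7*x/9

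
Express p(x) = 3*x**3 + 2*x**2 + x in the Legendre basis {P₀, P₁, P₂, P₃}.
(2/3)P₀ + (14/5)P₁ + (4/3)P₂ + (6/5)P₃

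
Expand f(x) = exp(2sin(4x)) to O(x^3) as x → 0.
1 + 8*x + 32*x**2 + O(x**3)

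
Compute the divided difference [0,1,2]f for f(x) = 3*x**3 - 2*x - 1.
9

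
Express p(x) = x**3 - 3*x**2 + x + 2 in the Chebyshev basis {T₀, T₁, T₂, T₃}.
(1/2)T₀ + (7/4)T₁ + (-3/2)T₂ + (1/4)T₃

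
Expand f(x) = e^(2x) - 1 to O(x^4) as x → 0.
2*x + 2*x**2 + 4*x**3/3 + O(x**4)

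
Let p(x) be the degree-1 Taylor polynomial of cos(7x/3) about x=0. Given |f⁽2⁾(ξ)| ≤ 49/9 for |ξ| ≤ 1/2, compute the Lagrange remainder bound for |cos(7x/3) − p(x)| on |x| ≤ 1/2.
49/72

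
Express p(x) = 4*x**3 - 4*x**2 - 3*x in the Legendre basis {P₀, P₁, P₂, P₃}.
(-4/3)P₀ + (-3/5)P₁ + (-8/3)P₂ + (8/5)P₃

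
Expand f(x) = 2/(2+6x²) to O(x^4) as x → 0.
1 - 3*x**2 + O(x**4)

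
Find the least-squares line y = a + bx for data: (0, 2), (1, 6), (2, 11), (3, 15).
a = 19/10, b = 22/5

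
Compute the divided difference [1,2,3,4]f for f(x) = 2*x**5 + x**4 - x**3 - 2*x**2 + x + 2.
139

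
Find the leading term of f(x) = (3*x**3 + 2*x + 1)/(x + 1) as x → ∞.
3*x**2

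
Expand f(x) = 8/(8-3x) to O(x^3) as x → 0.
1 + 3*x/8 + 9*x**2/64 + O(x**3)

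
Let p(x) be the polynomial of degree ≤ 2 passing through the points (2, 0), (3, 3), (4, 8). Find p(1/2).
-3/4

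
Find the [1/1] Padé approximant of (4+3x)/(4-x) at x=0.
(3*x/4 + 1)/(1 - x/4)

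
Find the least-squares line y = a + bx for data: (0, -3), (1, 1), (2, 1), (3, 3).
a = -11/5, b = 9/5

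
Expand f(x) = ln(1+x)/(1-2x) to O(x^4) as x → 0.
x + 3*x**2/2 + 10*x**3/3 + O(x**4)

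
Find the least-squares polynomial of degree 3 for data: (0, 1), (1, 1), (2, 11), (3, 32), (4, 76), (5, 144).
115/126 + (-1207/756)x + (41/36)x² + (53/54)x³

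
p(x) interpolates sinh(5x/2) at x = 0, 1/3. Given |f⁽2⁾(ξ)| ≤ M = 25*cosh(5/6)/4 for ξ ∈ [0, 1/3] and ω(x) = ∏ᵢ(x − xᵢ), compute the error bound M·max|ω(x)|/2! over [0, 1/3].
25*cosh(5/6)/288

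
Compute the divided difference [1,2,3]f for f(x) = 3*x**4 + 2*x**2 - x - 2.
77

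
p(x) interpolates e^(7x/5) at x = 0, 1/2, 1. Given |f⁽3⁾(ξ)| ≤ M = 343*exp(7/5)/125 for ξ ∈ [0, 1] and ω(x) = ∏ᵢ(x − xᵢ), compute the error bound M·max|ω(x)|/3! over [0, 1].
343*sqrt(3)*exp(7/5)/27000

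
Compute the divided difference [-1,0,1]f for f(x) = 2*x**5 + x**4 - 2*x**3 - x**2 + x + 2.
0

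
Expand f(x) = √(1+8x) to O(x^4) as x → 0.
1 + 4*x - 8*x**2 + 32*x**3 + O(x**4)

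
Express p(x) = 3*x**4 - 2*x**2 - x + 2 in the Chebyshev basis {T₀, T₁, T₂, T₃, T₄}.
(17/8)T₀ - T₁ + (1/2)T₂ + (3/8)T₄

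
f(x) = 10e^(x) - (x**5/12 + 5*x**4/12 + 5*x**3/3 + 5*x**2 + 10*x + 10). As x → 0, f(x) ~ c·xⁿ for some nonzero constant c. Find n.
6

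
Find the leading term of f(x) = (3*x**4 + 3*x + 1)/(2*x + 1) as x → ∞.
3*x**3/2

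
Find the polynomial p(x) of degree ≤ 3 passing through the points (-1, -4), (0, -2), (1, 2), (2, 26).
3*x**3 + x**2 - 2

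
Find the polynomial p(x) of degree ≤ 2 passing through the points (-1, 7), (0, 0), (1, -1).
3*x**2 - 4*x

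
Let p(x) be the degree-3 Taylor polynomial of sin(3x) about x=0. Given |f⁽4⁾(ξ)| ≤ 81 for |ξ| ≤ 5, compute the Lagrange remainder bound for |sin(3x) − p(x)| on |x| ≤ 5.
16875/8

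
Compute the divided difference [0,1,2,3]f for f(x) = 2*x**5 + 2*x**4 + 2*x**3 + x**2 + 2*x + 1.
64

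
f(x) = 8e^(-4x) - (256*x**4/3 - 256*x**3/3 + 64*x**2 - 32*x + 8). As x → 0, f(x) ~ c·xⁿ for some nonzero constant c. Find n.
5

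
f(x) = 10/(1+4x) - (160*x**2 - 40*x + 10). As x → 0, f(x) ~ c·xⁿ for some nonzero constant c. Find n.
3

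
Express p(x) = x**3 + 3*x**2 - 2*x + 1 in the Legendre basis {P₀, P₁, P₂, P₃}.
(2)P₀ + (-7/5)P₁ + (2)P₂ + (2/5)P₃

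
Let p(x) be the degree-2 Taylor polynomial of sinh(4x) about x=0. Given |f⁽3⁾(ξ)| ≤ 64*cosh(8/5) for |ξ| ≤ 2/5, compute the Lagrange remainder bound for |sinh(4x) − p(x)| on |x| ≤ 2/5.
256*cosh(8/5)/375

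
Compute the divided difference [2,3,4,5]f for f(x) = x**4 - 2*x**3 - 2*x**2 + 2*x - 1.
12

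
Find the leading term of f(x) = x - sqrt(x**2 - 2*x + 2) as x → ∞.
1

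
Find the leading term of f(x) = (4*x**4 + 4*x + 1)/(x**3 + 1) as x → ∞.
4*x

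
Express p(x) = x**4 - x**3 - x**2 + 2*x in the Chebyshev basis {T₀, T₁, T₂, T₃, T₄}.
(-1/8)T₀ + (5/4)T₁ + (-1/4)T₃ + (1/8)T₄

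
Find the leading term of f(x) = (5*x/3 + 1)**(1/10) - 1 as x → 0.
x/6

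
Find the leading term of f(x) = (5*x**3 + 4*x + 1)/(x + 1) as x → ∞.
5*x**2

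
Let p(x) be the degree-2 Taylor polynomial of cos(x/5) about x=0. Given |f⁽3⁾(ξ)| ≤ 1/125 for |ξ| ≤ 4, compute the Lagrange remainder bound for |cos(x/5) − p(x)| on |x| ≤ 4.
32/375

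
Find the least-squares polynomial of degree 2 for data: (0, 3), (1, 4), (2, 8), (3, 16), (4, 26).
103/35 + (-17/35)x + (11/7)x²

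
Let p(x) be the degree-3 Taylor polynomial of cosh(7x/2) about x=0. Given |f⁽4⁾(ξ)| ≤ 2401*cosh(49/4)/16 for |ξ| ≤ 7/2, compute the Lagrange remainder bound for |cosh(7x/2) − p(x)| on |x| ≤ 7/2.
5764801*cosh(49/4)/6144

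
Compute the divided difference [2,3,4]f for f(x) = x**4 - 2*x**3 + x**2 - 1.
38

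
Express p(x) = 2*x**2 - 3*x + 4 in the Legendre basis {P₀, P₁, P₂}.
(14/3)P₀ + (-3)P₁ + (4/3)P₂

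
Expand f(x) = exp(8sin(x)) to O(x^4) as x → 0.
1 + 8*x + 32*x**2 + 84*x**3 + O(x**4)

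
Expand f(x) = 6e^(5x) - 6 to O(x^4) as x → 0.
30*x + 75*x**2 + 125*x**3 + O(x**4)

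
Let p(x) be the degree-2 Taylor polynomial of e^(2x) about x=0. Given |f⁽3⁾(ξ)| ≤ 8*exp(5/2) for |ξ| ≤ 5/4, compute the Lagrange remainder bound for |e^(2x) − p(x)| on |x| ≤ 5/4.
125*exp(5/2)/48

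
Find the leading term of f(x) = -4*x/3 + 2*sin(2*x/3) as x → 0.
-8*x**3/81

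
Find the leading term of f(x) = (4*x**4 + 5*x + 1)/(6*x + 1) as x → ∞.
2*x**3/3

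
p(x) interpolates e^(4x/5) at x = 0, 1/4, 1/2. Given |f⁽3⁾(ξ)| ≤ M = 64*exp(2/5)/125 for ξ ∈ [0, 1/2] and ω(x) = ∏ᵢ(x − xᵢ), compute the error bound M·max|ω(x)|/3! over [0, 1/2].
sqrt(3)*exp(2/5)/3375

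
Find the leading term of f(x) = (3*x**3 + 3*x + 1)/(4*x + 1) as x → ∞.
3*x**2/4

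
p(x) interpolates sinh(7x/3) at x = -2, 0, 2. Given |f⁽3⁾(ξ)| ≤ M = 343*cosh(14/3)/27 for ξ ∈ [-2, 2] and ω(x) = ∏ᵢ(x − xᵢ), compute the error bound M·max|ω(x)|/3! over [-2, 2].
2744*sqrt(3)*cosh(14/3)/729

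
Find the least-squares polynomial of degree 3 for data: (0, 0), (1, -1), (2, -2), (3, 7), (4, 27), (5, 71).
-1/42 + (205/252)x + (-127/42)x² + (41/36)x³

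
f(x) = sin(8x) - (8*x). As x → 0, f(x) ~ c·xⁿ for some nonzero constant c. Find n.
3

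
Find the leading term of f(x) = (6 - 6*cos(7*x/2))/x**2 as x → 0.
147/4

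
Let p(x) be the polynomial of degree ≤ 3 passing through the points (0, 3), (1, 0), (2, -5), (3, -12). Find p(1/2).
7/4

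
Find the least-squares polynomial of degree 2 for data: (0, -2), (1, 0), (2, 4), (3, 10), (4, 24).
-52/35 + (-43/35)x + (13/7)x²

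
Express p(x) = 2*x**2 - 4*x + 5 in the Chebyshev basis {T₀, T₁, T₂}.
(6)T₀ + (-4)T₁ + T₂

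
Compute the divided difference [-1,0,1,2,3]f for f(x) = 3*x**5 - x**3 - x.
15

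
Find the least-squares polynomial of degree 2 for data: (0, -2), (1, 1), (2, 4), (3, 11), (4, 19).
-9/5 + (6/5)x + x²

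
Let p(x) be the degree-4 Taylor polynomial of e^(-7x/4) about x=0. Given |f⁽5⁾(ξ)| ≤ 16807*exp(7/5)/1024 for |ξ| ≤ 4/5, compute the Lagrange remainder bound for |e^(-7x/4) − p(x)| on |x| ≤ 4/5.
16807*exp(7/5)/375000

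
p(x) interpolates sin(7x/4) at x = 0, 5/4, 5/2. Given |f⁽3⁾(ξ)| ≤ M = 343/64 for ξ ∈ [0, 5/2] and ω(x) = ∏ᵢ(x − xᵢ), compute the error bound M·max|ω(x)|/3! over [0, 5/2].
42875*sqrt(3)/110592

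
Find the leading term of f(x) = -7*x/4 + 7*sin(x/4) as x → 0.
-7*x**3/384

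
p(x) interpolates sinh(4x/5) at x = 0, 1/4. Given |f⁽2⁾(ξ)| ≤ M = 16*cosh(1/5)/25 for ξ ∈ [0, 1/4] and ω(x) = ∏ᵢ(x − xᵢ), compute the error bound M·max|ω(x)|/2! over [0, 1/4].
cosh(1/5)/200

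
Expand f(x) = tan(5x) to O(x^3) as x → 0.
5*x + O(x**3)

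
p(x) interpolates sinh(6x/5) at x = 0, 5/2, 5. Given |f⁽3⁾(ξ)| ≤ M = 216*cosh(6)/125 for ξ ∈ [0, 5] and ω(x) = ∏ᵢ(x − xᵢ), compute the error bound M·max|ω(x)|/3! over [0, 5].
sqrt(3)*cosh(6)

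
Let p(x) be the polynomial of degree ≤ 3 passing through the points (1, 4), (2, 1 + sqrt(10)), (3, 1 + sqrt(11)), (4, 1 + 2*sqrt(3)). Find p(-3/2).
-495*sqrt(10)/16 - 105*sqrt(3)/8 + 709/16 + 385*sqrt(11)/16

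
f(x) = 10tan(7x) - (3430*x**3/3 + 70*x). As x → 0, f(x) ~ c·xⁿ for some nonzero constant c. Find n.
5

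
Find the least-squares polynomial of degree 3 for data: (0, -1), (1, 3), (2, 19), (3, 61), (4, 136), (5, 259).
-41/42 + (263/252)x + (37/42)x² + (67/36)x³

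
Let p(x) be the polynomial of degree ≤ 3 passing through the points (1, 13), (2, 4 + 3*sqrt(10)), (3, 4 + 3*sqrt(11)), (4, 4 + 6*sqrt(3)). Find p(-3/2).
-1485*sqrt(10)/16 - 315*sqrt(3)/8 + 2143/16 + 1155*sqrt(11)/16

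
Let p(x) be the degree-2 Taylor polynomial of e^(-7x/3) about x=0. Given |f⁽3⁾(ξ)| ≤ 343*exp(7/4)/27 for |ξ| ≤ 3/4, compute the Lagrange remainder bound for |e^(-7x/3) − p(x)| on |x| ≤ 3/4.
343*exp(7/4)/384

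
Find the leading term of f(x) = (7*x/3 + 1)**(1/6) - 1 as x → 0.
7*x/18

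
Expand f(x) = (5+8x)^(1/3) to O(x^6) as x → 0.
5**(1/3) + 8*5**(1/3)*x/15 - 64*5**(1/3)*x**2/225 + 512*5**(1/3)*x**3/2025 - 8192*5**(1/3)*x**4/30375 + 720896*5**(1/3)*x**5/2278125 + O(x**6)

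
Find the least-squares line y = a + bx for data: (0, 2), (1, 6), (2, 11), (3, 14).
a = 21/10, b = 41/10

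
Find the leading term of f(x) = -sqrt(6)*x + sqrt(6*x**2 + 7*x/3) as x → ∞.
7*sqrt(6)/36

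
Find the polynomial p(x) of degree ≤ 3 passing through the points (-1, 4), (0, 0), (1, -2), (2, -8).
-x**3 + x**2 - 2*x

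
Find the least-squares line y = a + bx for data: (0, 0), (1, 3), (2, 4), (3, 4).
a = 4/5, b = 13/10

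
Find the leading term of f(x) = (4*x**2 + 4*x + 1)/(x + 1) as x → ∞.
4*x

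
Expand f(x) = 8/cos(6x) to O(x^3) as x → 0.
8 + 144*x**2 + O(x**3)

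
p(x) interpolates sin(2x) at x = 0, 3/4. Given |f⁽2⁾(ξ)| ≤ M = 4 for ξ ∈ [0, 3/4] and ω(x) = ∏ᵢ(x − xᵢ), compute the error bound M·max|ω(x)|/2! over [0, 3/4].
9/32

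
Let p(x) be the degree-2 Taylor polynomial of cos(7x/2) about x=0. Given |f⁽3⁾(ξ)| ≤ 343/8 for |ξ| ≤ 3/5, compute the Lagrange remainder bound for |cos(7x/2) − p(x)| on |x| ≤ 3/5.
3087/2000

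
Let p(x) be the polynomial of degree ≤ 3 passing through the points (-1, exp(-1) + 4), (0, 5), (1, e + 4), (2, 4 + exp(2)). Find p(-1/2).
(5 + e*(-5*e + exp(2) + 79))*exp(-1)/16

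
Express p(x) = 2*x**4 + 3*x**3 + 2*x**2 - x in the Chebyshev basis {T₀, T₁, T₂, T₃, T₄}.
(7/4)T₀ + (5/4)T₁ + (2)T₂ + (3/4)T₃ + (1/4)T₄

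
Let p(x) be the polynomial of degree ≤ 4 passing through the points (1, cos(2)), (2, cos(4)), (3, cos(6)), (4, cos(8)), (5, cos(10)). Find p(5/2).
15*cos(4)/32 + 3*cos(10)/128 - 5*cos(2)/128 - 5*cos(8)/32 + 45*cos(6)/64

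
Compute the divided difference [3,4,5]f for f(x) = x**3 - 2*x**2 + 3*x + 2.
10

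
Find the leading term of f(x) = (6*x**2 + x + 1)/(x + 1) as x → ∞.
6*x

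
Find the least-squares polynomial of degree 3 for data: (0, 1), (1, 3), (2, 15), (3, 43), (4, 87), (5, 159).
6/7 + (-29/42)x + (16/7)x² + (5/6)x³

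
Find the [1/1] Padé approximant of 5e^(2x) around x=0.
(5*x + 5)/(1 - x)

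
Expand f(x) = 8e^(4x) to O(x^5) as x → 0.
8 + 32*x + 64*x**2 + 256*x**3/3 + 256*x**4/3 + O(x**5)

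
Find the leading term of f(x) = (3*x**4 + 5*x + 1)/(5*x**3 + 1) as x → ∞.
3*x/5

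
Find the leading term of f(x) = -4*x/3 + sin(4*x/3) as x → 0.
-32*x**3/81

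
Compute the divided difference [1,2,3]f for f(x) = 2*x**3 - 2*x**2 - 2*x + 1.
10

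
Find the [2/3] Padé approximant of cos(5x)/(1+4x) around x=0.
(1 - 125*x**2/12)/(25*x**3/3 + 25*x**2/12 + 4*x + 1)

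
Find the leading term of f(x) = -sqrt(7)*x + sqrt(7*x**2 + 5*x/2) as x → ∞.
5*sqrt(7)/28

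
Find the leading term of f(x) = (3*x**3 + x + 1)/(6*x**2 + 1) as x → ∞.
x/2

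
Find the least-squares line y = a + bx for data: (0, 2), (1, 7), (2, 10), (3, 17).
a = 9/5, b = 24/5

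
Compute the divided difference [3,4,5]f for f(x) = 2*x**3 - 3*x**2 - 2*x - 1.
21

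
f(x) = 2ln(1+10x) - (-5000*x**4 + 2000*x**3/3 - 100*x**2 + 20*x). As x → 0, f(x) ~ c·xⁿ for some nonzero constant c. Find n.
5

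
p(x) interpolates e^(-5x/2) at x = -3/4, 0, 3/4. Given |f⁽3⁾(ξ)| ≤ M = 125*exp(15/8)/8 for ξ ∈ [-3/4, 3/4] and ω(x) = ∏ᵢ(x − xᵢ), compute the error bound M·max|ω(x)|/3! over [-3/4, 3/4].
125*sqrt(3)*exp(15/8)/512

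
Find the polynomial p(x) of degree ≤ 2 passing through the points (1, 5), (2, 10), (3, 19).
2*x**2 - x + 4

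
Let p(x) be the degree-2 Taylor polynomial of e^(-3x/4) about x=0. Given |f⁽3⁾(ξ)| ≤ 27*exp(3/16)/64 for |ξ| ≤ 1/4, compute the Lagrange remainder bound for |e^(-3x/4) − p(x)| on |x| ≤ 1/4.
9*exp(3/16)/8192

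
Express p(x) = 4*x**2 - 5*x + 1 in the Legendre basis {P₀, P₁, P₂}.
(7/3)P₀ + (-5)P₁ + (8/3)P₂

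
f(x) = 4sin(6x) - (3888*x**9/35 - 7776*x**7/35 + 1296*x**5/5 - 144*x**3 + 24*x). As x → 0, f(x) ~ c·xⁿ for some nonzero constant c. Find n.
11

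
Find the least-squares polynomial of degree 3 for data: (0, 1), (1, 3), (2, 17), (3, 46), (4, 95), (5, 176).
44/63 + (101/189)x + (395/252)x² + (115/108)x³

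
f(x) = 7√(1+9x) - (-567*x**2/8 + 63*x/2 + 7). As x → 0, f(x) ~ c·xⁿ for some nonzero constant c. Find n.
3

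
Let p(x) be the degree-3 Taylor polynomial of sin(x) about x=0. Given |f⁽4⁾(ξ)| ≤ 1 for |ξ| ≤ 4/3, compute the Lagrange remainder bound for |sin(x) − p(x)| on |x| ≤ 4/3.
32/243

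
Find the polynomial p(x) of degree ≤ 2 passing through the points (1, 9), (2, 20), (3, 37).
3*x**2 + 2*x + 4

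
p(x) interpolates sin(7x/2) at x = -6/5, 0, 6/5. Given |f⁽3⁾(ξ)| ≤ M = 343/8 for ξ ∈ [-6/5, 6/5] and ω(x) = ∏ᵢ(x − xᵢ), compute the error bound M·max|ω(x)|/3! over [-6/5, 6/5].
343*sqrt(3)/125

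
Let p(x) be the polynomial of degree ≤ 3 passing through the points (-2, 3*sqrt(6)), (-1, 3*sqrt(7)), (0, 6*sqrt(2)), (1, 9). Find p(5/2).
-567*sqrt(2)/8 - 105*sqrt(6)/16 + 945/16 + 405*sqrt(7)/16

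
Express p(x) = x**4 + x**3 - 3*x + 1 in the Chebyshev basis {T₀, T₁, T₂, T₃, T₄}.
(11/8)T₀ + (-9/4)T₁ + (1/2)T₂ + (1/4)T₃ + (1/8)T₄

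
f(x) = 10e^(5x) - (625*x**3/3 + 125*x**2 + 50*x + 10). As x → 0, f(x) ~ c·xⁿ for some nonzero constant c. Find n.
4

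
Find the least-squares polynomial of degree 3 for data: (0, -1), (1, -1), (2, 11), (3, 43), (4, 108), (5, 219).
-151/126 + (-215/756)x + (-103/126)x² + (209/108)x³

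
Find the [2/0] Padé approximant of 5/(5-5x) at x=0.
x**2 + x + 1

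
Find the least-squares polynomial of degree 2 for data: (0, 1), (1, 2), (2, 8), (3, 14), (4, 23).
24/35 + (36/35)x + (8/7)x²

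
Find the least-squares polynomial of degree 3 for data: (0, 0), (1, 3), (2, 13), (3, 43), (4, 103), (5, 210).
-13/126 + (3265/756)x + (-785/252)x² + (115/54)x³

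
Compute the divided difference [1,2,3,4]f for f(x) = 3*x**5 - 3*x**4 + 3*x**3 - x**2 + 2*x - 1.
168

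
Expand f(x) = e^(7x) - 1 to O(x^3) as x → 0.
7*x + 49*x**2/2 + O(x**3)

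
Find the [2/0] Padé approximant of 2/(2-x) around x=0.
x**2/4 + x/2 + 1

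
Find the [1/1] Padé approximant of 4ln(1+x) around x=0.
4*x/(x/2 + 1)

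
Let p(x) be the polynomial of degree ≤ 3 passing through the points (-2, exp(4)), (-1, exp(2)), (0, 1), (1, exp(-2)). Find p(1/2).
(5 + (-5*exp(2) + 15 + exp(4))*exp(2))*exp(-2)/16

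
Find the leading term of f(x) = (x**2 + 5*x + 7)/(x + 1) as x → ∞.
x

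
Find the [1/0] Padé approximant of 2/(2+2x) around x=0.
1 - x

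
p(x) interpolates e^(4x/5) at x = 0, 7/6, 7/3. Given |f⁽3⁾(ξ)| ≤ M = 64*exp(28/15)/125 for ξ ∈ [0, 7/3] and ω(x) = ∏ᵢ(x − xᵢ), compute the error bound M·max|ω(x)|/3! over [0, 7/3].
2744*sqrt(3)*exp(28/15)/91125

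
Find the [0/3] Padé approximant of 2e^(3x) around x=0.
2/(-9*x**3/2 + 9*x**2/2 - 3*x + 1)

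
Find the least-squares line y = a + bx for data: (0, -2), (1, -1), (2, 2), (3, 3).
a = -11/5, b = 9/5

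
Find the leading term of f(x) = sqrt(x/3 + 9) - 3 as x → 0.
x/18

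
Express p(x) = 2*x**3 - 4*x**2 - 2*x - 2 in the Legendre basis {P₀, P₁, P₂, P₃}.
(-10/3)P₀ + (-4/5)P₁ + (-8/3)P₂ + (4/5)P₃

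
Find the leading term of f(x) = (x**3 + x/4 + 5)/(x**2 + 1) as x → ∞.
x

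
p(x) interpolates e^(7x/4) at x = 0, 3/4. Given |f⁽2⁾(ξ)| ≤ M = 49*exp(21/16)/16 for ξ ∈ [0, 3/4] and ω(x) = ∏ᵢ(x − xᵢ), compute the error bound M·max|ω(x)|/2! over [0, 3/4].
441*exp(21/16)/2048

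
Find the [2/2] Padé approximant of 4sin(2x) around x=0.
8*x/(2*x**2/3 + 1)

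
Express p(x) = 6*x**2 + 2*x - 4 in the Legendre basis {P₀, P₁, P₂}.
(-2)P₀ + (2)P₁ + (4)P₂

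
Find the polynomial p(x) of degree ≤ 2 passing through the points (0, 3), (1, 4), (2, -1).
-3*x**2 + 4*x + 3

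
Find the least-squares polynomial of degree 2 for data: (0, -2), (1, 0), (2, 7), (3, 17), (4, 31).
-15/7 + (41/70)x + (27/14)x²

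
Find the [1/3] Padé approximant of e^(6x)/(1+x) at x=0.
(x + 1)/(-6*x**3 + 7*x**2 - 4*x + 1)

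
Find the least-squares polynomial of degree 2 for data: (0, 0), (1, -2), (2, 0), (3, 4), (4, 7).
-17/35 + (-10/7)x + (6/7)x²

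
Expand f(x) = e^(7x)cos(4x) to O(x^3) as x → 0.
1 + 7*x + 33*x**2/2 + O(x**3)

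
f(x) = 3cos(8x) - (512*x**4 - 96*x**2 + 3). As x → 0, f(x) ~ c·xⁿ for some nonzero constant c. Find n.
6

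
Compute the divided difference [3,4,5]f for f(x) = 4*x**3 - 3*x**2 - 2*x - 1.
45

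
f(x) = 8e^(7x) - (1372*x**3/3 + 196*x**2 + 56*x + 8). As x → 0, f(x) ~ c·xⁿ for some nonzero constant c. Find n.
4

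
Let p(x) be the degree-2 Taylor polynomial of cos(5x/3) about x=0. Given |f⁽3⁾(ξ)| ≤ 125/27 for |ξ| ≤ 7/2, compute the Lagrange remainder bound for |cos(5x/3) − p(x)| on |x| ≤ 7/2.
42875/1296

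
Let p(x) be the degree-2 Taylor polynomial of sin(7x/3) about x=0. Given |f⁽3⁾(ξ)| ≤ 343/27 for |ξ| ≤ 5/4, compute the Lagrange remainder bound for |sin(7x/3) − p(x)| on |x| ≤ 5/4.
42875/10368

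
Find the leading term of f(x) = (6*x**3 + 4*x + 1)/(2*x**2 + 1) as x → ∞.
3*x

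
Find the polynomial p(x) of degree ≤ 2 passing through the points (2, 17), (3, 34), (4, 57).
3*x**2 + 2*x + 1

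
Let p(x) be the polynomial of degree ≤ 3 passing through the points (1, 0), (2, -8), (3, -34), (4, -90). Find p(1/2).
1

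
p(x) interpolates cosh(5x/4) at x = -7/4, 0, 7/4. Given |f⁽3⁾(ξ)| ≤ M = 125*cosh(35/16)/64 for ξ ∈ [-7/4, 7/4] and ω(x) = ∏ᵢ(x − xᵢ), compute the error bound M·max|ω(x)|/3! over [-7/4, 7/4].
42875*sqrt(3)*cosh(35/16)/110592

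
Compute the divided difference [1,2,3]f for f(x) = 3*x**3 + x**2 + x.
19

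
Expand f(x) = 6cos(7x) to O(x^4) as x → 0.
6 - 147*x**2 + O(x**4)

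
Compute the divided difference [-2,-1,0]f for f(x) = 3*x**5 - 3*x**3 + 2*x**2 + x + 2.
-34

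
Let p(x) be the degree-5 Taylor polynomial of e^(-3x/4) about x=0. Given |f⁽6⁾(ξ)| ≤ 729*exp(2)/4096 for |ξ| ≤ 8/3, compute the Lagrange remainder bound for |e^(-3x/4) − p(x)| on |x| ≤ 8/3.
4*exp(2)/45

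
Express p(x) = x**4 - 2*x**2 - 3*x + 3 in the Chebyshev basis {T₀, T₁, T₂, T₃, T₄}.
(19/8)T₀ + (-3)T₁ + (-1/2)T₂ + (1/8)T₄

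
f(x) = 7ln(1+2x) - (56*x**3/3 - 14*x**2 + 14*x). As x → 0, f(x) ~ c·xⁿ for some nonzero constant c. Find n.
4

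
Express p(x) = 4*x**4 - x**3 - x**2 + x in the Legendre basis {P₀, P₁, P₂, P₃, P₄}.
(7/15)P₀ + (2/5)P₁ + (34/21)P₂ + (-2/5)P₃ + (32/35)P₄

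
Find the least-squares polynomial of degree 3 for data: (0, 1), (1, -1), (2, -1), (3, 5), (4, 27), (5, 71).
8/9 + (253/378)x + (-211/63)x² + (65/54)x³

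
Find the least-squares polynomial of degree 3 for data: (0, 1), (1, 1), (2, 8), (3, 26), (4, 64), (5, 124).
43/42 + (-361/252)x + (41/84)x² + (17/18)x³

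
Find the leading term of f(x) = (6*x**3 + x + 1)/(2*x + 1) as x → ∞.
3*x**2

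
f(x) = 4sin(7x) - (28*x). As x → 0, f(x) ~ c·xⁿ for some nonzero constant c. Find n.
3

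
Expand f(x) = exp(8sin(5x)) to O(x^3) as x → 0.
1 + 40*x + 800*x**2 + O(x**3)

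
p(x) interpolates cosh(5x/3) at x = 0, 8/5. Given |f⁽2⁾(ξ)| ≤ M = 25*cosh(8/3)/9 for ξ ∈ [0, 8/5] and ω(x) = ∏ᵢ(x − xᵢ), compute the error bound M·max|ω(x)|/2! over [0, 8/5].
8*cosh(8/3)/9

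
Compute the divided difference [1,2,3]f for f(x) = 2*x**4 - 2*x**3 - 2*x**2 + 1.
36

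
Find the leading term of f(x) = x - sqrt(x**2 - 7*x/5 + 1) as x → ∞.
7/10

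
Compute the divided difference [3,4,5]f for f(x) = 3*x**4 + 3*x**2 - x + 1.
294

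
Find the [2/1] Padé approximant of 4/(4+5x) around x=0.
1/(5*x/4 + 1)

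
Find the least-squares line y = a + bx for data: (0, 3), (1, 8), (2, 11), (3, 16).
a = 16/5, b = 21/5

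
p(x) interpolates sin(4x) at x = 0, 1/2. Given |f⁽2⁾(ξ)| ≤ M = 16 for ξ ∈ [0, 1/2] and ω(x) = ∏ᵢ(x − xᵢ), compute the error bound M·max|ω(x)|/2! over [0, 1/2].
1/2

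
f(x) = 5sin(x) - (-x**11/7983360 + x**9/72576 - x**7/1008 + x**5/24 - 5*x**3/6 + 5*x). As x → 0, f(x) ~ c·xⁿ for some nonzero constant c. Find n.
13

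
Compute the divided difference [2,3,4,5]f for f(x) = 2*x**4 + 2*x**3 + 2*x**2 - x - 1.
30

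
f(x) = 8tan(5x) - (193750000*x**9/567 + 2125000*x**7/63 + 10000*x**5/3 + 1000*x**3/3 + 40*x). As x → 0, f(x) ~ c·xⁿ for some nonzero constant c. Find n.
11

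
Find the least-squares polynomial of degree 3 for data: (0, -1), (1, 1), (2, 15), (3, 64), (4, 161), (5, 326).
-52/63 + (-22/189)x + (-421/252)x² + (319/108)x³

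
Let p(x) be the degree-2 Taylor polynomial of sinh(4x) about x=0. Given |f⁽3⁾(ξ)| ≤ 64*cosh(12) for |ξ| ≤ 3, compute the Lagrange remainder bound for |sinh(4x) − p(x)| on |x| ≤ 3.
288*cosh(12)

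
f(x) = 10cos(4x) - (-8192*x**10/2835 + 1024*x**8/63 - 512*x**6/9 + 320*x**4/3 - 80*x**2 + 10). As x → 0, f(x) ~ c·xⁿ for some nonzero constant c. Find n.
12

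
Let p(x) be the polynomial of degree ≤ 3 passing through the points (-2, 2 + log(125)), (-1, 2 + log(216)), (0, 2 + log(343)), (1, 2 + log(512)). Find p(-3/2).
2 + log(72*2**(3/8)*3**(13/16)*5**(15/16)*7**(1/16)/7)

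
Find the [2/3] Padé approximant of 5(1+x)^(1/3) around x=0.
(35*x**2/18 + 20*x/3 + 5)/(-x**3/162 + x**2/6 + x + 1)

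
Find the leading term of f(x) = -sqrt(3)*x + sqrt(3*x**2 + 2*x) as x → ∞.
sqrt(3)/3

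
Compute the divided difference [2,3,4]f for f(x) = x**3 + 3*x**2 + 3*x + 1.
12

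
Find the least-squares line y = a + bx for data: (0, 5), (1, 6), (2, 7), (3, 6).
a = 27/5, b = 2/5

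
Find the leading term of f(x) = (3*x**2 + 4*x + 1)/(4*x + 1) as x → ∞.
3*x/4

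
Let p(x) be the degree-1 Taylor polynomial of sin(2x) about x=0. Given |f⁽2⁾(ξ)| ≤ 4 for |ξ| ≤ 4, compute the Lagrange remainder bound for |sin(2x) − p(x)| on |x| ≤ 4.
32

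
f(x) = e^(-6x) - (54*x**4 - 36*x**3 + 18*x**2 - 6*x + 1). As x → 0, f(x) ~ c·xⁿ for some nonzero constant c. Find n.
5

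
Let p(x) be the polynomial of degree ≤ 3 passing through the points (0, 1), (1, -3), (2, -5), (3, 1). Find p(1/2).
-7/8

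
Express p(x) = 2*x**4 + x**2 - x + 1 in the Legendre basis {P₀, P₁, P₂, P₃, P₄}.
(26/15)P₀ - P₁ + (38/21)P₂ + (16/35)P₄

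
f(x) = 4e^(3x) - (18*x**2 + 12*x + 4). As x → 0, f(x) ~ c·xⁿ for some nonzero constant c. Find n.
3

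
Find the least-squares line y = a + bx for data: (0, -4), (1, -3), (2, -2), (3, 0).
a = -21/5, b = 13/10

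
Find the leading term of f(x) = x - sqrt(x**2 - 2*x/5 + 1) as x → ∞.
1/5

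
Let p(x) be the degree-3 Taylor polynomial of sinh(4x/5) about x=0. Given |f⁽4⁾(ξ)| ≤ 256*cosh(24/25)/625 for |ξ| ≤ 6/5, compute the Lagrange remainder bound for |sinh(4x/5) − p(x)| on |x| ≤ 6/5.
13824*cosh(24/25)/390625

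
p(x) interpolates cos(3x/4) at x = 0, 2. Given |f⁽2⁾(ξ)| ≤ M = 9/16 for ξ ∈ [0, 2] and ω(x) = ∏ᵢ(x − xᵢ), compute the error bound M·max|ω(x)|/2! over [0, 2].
9/32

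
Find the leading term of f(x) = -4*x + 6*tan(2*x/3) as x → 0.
16*x**3/27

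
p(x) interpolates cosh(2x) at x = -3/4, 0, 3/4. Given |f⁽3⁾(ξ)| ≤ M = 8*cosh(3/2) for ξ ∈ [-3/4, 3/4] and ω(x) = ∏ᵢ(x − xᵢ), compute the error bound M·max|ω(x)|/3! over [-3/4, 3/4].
sqrt(3)*cosh(3/2)/8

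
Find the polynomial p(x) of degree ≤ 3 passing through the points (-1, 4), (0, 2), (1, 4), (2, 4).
-x**3 + 2*x**2 + x + 2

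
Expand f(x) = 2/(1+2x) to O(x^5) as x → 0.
2 - 4*x + 8*x**2 - 16*x**3 + 32*x**4 + O(x**5)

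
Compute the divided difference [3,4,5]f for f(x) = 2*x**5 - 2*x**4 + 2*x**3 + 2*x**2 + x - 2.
1152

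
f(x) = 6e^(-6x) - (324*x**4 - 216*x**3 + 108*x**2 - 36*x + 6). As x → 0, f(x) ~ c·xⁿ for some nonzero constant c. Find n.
5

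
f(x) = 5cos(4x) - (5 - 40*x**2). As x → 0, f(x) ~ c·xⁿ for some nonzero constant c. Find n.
4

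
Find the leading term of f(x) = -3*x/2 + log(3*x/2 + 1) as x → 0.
-9*x**2/8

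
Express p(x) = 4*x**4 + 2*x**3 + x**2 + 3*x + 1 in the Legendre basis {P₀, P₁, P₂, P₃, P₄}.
(32/15)P₀ + (21/5)P₁ + (62/21)P₂ + (4/5)P₃ + (32/35)P₄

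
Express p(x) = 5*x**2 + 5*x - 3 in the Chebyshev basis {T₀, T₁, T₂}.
(-1/2)T₀ + (5)T₁ + (5/2)T₂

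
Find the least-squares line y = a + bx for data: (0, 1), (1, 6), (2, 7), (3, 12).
a = 7/5, b = 17/5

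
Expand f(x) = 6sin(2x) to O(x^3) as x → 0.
12*x + O(x**3)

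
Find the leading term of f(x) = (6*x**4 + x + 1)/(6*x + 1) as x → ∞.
x**3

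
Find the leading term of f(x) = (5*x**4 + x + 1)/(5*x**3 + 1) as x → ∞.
x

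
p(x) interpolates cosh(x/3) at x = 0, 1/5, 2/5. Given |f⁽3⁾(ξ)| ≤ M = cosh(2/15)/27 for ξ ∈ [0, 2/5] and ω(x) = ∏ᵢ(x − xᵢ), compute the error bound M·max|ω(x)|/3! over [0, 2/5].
sqrt(3)*cosh(2/15)/91125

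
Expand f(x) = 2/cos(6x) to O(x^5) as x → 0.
2 + 36*x**2 + 540*x**4 + O(x**5)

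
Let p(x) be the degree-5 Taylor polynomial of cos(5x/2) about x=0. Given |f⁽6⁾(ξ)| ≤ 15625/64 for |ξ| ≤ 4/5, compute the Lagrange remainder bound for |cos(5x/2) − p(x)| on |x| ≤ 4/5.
4/45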